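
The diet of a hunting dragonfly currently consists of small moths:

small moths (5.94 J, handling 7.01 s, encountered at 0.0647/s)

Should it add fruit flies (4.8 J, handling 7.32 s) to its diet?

Current rate: (0.0647×5.94)/(1 + 0.0647×7.01) = 0.2644 J/s.
Profitability of fruit flies: 4.8/7.32 = 0.6557 J/s.
Since 0.6557 > R, including fruit flies increases the long-run rate.

Yes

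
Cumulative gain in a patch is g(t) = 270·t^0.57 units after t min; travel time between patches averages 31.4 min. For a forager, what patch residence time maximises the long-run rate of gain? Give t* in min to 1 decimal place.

By the marginal value theorem, leave when the instantaneous gain rate g'(t) equals the habitat-wide average g(t)/(T + t).
g'(t) = 0.57·270·t^-0.43. Setting 0.57·270·t^-0.43 = 270·t^0.57/(31.4+t) gives 0.57(31.4+t) = t, so 0.43·t = 0.57×31.4.
t* = 0.57×31.4/0.43 = 41.62 min.

41.6 min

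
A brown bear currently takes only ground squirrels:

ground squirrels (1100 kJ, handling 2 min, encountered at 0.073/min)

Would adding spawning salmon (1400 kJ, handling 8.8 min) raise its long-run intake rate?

On ground squirrels alone, R = ΣλE/(1+Σλh) = 80.3/1.146 = 70.07 kJ/min.
Profitability of spawning salmon: 1400/8.8 = 159.1 kJ/min.
159.1 > 70.07, so adding spawning salmon raises the average — include it.

Yes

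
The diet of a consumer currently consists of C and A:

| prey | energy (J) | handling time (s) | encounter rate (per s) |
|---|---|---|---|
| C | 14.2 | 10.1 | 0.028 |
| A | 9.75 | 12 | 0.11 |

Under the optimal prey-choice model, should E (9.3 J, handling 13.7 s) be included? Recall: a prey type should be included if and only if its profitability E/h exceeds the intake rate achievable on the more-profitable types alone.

Yes

On C and A alone, R = ΣλE/(1+Σλh) = 1.47/2.603 = 0.5648 J/s.
E: E/h = 9.3/13.7 = 0.6788 J/s.
0.6788 > 0.5648, so adding E raises the average — include it.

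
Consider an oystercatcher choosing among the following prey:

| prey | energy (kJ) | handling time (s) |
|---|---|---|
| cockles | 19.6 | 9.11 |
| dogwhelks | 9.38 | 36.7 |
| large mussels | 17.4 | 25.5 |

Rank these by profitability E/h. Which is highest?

cockles

Profitability E/h (kJ/s): cockles = 19.6/9.11 = 2.15, dogwhelks = 9.38/36.7 = 0.256, large mussels = 17.4/25.5 = 0.682.
Ranked: cockles > large mussels > dogwhelks.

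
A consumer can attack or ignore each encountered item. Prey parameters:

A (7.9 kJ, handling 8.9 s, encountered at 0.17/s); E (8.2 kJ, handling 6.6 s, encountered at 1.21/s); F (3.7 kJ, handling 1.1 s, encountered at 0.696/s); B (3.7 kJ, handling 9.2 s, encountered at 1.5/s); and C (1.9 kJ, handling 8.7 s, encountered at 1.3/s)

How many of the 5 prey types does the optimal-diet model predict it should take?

Profitabilities (E/h, kJ/s): F 3.36, E 1.24, A 0.888, B 0.402, C 0.218. Add prey in this order while the next type's profitability exceeds the intake rate on those already taken.
Rate on top 1: 1.459. E: 1.24 < 1.459 → exclude; stop.
Optimal diet: F — 1 of 5 types.

1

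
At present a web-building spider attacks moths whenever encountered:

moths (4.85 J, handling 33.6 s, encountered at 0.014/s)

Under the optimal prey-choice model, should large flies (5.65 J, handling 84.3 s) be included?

Current rate: (0.014×4.85)/(1 + 0.014×33.6) = 0.04618 J/s.
large flies: E/h = 5.65/84.3 = 0.06702 J/s.
0.06702 > 0.04618, so adding large flies raises the average — include it.

Yes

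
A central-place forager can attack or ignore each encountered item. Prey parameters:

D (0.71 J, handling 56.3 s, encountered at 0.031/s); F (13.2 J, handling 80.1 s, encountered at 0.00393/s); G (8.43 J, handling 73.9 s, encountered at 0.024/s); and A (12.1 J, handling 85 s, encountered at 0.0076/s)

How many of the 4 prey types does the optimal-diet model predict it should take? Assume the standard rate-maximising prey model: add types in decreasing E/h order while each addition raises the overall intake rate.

E/h in descending order: F 0.165, A 0.142, G 0.114, D 0.0126 J/s. The optimal diet is the largest prefix of this list for which every included type satisfies E_i/h_i > R on the types above it.
Rate on top 1: 0.03946. A: 0.142 > 0.03946 → include.
Rate on top 2: 0.07336. G: 0.114 > 0.07336 → include.
Rate on top 3: 0.09269. D: 0.0126 < 0.09269 → exclude; stop.
Optimal diet: F, A, G — 3 of 4 types.

3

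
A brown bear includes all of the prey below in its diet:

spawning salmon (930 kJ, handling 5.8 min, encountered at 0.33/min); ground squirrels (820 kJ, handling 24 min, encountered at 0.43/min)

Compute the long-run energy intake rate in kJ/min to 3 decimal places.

49.834 kJ/min

R = Σλ_iE_i / (1 + Σλ_ih_i)
Numerator: 0.33×930 + 0.43×820 = 659.5
Denominator: 1 + 0.33×5.8 + 0.43×24 = 13.23
R = 659.5/13.23 = 49.83 kJ/min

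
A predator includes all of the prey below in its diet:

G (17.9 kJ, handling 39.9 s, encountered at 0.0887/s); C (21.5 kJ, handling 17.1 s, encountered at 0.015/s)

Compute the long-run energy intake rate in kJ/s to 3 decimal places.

0.398 kJ/s

Energy encountered per unit search time: 0.0887×17.9 + 0.015×21.5 = 1.91 kJ/s.
Handling time per unit search time: 0.0887×39.9 + 0.015×17.1 = 3.796.
Rate = 1.91/(1 + 3.796) = 0.3983 kJ/s.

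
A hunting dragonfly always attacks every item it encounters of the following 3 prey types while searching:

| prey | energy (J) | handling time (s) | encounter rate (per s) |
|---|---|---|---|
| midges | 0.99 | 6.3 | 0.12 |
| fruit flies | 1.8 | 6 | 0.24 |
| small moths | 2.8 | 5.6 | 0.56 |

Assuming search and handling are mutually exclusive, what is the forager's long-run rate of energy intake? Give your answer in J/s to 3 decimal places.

R = Σλ_iE_i / (1 + Σλ_ih_i)
Numerator: 0.12×0.99 + 0.24×1.8 + 0.56×2.8 = 2.119
Denominator: 1 + 0.12×6.3 + 0.24×6 + 0.56×5.6 = 6.332
R = 2.119/6.332 = 0.3346 J/s

0.335 J/s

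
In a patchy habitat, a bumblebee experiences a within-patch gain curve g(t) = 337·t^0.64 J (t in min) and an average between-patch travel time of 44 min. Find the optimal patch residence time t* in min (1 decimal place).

78.2 min

Maximise g(t)/(T+t): set derivative to zero → g'(t)(T+t) = g(t).
g'(t) = 0.64·337·t^-0.36. Setting 0.64·337·t^-0.36 = 337·t^0.64/(44+t) gives 0.64(44+t) = t, so 0.36·t = 0.64×44.
t* = 0.64×44/0.36 = 78.22 min.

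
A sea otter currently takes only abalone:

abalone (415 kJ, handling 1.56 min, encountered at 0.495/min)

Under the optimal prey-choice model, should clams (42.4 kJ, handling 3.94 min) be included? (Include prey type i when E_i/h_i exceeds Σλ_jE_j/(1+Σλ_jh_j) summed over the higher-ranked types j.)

On abalone alone, R = ΣλE/(1+Σλh) = 205.4/1.772 = 115.9 kJ/min.
Profitability of clams: 42.4/3.94 = 10.76 kJ/min.
Since 10.76 < R, time spent handling clams is better spent searching.

No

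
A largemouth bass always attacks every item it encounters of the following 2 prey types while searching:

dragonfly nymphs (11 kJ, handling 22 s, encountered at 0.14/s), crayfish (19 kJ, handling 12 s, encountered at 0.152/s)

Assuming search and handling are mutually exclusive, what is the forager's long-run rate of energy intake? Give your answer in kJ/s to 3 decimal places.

0.750 kJ/s

Energy encountered per unit search time: 0.14×11 + 0.152×19 = 4.428 kJ/s.
Handling time per unit search time: 0.14×22 + 0.152×12 = 4.904.
Rate = 4.428/(1 + 4.904) = 0.75 kJ/s.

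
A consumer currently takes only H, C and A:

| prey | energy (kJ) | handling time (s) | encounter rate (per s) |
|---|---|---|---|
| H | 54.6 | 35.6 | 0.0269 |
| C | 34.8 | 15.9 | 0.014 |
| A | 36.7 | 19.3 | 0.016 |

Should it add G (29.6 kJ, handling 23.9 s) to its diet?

On H, C and A alone, R = ΣλE/(1+Σλh) = 2.543/2.489 = 1.022 kJ/s.
G: E/h = 29.6/23.9 = 1.238 kJ/s.
Since 1.238 > R, including G increases the long-run rate.

Yes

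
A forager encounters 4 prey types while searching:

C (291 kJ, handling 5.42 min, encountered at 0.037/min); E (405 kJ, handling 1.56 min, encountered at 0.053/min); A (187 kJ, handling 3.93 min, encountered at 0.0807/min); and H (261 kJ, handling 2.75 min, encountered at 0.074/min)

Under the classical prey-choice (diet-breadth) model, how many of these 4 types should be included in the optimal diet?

E/h in descending order: E 260, H 94.9, C 53.7, A 47.6 kJ/min. The optimal diet is the largest prefix of this list for which every included type satisfies E_i/h_i > R on the types above it.
Rate on top 1: 19.83. H: 94.9 > 19.83 → include.
Rate on top 2: 31.71. C: 53.7 > 31.71 → include.
Rate on top 3: 34.67. A: 47.6 > 34.67 → include.
Optimal diet: E, H, C, A — 4 of 4 types.

4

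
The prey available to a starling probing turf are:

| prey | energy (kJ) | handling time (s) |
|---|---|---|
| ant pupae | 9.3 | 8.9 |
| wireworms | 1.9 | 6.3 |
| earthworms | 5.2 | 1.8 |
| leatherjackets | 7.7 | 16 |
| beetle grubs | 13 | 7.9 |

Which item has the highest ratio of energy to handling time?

Profitability E/h (kJ/s): ant pupae = 9.3/8.9 = 1.04, wireworms = 1.9/6.3 = 0.302, earthworms = 5.2/1.8 = 2.89, leatherjackets = 7.7/16 = 0.481, beetle grubs = 13/7.9 = 1.65.
Ranked: earthworms > beetle grubs > ant pupae > leatherjackets > wireworms.

earthworms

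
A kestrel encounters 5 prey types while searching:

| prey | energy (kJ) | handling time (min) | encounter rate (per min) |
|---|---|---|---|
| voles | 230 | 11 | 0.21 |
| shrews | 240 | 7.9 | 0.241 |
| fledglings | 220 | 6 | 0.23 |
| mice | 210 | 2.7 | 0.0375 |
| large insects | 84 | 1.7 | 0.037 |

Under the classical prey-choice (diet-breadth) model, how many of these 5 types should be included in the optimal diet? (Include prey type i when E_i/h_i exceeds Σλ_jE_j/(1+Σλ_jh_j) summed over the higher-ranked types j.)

4

E/h in descending order: mice 77.8, large insects 49.4, fledglings 36.7, shrews 30.4, voles 20.9 kJ/min. The optimal diet is the largest prefix of this list for which every included type satisfies E_i/h_i > R on the types above it.
Rate on top 1: 7.151. large insects: 49.4 > 7.151 → include.
Rate on top 2: 9.434. fledglings: 36.7 > 9.434 → include.
Rate on top 3: 24.21. shrews: 30.4 > 24.21 → include.
Rate on top 4: 26.85. voles: 20.9 < 26.85 → exclude; stop.
Optimal diet: mice, large insects, fledglings, shrews — 4 of 5 types.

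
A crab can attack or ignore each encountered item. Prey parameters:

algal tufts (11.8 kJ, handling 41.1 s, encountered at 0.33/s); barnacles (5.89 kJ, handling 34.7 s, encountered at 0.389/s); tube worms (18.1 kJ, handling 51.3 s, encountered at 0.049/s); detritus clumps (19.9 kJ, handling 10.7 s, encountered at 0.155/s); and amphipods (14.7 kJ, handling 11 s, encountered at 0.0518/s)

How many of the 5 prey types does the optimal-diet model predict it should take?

E/h in descending order: detritus clumps 1.86, amphipods 1.34, tube worms 0.353, algal tufts 0.287, barnacles 0.17 kJ/s. The optimal diet is the largest prefix of this list for which every included type satisfies E_i/h_i > R on the types above it.
Rate on top 1: 1.16. amphipods: 1.34 > 1.16 → include.
Rate on top 2: 1.191. tube worms: 0.353 < 1.191 → exclude; stop.
Optimal diet: detritus clumps, amphipods — 2 of 5 types.

2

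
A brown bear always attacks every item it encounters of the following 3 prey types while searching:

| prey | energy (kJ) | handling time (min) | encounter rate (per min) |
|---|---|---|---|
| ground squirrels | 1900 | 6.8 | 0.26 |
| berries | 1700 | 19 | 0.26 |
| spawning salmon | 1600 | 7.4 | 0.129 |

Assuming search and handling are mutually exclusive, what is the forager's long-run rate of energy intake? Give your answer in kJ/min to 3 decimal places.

131.877 kJ/min

Energy encountered per unit search time: 0.26×1900 + 0.26×1700 + 0.129×1600 = 1142 kJ/min.
Handling time per unit search time: 0.26×6.8 + 0.26×19 + 0.129×7.4 = 7.663.
Rate = 1142/(1 + 7.663) = 131.9 kJ/min.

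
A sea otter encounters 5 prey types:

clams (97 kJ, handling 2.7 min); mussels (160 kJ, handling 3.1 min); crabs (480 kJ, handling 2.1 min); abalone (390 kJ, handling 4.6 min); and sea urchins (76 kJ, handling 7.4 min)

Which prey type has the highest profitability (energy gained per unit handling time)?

In descending order of E/h:
crabs: 480/2.1 = 229 kJ/min
abalone: 390/4.6 = 84.8 kJ/min
mussels: 160/3.1 = 51.6 kJ/min
clams: 97/2.7 = 35.9 kJ/min
sea urchins: 76/7.4 = 10.3 kJ/min

crabs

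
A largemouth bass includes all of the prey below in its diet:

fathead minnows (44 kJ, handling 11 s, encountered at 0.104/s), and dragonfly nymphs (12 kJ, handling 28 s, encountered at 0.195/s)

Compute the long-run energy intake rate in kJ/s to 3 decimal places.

0.910 kJ/s

R = Σλ_iE_i / (1 + Σλ_ih_i)
Numerator: 0.104×44 + 0.195×12 = 6.916
Denominator: 1 + 0.104×11 + 0.195×28 = 7.604
R = 6.916/7.604 = 0.9095 kJ/s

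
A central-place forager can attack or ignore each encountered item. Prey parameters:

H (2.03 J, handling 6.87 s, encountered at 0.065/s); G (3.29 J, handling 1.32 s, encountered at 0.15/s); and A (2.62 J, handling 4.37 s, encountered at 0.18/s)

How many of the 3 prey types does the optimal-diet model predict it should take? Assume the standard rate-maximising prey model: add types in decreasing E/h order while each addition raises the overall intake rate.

Profitabilities (E/h, J/s): G 2.49, A 0.6, H 0.295. Add prey in this order while the next type's profitability exceeds the intake rate on those already taken.
Rate on top 1: 0.4119. A: 0.6 > 0.4119 → include.
Rate on top 2: 0.4863. H: 0.295 < 0.4863 → exclude; stop.
Optimal diet: G, A — 2 of 3 types.

2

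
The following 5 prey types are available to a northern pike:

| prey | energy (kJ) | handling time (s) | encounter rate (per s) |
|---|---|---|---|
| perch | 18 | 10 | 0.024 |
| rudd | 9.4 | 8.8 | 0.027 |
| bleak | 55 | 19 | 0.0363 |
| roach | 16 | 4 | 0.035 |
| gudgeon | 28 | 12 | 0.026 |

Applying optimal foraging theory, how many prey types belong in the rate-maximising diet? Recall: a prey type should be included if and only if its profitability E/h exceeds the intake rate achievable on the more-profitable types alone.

4

Profitabilities (E/h, kJ/s): roach 4, bleak 2.89, gudgeon 2.33, perch 1.8, rudd 1.07. Add prey in this order while the next type's profitability exceeds the intake rate on those already taken.
Rate on top 1: 0.4912. bleak: 2.89 > 0.4912 → include.
Rate on top 2: 1.397. gudgeon: 2.33 > 1.397 → include.
Rate on top 3: 1.534. perch: 1.8 > 1.534 → include.
Rate on top 4: 1.56. rudd: 1.07 < 1.56 → exclude; stop.
Optimal diet: roach, bleak, gudgeon, perch — 4 of 5 types.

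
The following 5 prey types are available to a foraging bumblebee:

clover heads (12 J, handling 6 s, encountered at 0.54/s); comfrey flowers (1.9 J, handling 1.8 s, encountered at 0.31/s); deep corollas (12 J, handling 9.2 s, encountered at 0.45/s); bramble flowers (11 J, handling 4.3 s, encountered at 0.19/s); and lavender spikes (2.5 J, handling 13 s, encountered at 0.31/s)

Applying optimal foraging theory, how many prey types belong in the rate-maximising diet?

2

Rank by E/h (J/s): bramble flowers 2.56, clover heads 2, deep corollas 1.3, comfrey flowers 1.06, lavender spikes 0.192. Include each in turn until the next type's E/h falls below the running intake rate.
Rate on top 1: 1.15. clover heads: 2 > 1.15 → include.
Rate on top 2: 1.695. deep corollas: 1.3 < 1.695 → exclude; stop.
Optimal diet: bramble flowers, clover heads — 2 of 5 types.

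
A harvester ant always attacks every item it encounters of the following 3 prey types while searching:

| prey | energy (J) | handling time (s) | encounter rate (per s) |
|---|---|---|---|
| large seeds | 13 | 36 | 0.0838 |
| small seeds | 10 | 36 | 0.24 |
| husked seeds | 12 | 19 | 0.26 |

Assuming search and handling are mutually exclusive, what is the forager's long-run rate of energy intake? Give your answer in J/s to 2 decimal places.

0.38 J/s

R = Σλ_iE_i / (1 + Σλ_ih_i)
Numerator: 0.0838×13 + 0.24×10 + 0.26×12 = 6.609
Denominator: 1 + 0.0838×36 + 0.24×36 + 0.26×19 = 17.6
R = 6.609/17.6 = 0.3756 J/s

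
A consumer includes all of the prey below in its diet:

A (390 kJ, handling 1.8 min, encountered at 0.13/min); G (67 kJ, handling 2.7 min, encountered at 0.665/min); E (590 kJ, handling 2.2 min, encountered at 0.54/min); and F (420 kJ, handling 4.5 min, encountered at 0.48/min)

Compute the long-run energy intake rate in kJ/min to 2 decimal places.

Energy encountered per unit search time: 0.13×390 + 0.665×67 + 0.54×590 + 0.48×420 = 615.5 kJ/min.
Handling time per unit search time: 0.13×1.8 + 0.665×2.7 + 0.54×2.2 + 0.48×4.5 = 5.378.
Rate = 615.5/(1 + 5.378) = 96.5 kJ/min.

96.50 kJ/min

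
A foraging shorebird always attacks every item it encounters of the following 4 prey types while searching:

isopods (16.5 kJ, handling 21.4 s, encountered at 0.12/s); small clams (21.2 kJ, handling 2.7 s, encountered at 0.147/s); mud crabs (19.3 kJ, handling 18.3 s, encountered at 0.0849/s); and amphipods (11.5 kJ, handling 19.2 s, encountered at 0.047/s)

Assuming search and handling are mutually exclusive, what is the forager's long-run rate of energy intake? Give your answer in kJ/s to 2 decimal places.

1.13 kJ/s

Energy encountered per unit search time: 0.12×16.5 + 0.147×21.2 + 0.0849×19.3 + 0.047×11.5 = 7.275 kJ/s.
Handling time per unit search time: 0.12×21.4 + 0.147×2.7 + 0.0849×18.3 + 0.047×19.2 = 5.421.
Rate = 7.275/(1 + 5.421) = 1.133 kJ/s.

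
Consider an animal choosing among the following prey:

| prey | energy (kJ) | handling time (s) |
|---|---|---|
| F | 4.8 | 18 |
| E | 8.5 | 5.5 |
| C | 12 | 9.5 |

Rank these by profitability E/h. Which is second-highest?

In descending order of E/h:
E: 8.5/5.5 = 1.55 kJ/s
C: 12/9.5 = 1.26 kJ/s
F: 4.8/18 = 0.267 kJ/s

C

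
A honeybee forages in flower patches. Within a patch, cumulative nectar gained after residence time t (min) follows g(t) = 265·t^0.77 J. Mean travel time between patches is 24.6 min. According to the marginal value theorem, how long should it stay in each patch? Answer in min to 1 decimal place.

82.4 min

By the marginal value theorem, leave when the instantaneous gain rate g'(t) equals the habitat-wide average g(t)/(T + t).
g'(t) = 0.77·265·t^-0.23. Setting 0.77·265·t^-0.23 = 265·t^0.77/(24.6+t) gives 0.77(24.6+t) = t, so 0.23·t = 0.77×24.6.
t* = 0.77×24.6/0.23 = 82.36 min.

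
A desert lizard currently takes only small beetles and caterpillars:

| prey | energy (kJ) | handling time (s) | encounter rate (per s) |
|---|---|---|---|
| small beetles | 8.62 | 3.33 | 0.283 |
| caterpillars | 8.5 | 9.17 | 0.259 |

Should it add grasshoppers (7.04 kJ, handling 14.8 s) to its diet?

On small beetles and caterpillars alone, R = ΣλE/(1+Σλh) = 4.641/4.317 = 1.075 kJ/s.
Profitability of grasshoppers: 7.04/14.8 = 0.4757 kJ/s.
0.4757 < 1.075, so adding grasshoppers would lower the average — exclude it.

No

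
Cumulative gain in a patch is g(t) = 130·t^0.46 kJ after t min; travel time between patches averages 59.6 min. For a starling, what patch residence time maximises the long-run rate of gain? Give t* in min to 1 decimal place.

50.8 min

By the marginal value theorem, leave when the instantaneous gain rate g'(t) equals the habitat-wide average g(t)/(T + t).
g'(t) = 0.46·130·t^-0.54. Setting 0.46·130·t^-0.54 = 130·t^0.46/(59.6+t) gives 0.46(59.6+t) = t, so 0.54·t = 0.46×59.6.
t* = 0.46×59.6/0.54 = 50.77 min.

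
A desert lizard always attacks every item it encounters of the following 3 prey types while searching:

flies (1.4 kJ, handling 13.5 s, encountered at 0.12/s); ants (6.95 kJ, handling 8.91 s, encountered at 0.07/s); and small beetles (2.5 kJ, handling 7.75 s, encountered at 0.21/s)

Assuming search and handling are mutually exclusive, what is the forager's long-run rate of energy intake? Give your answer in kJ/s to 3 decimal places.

0.242 kJ/s

R = (0.12×1.4 + 0.07×6.95 + 0.21×2.5) / (1 + 0.12×13.5 + 0.07×8.91 + 0.21×7.75) = 1.179/4.871 = 0.2421 kJ/s.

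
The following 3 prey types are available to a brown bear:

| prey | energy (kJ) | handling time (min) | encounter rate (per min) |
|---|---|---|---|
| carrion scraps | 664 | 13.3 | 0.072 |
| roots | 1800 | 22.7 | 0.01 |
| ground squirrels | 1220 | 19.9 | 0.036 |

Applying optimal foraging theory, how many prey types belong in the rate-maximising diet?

E/h in descending order: roots 79.3, ground squirrels 61.3, carrion scraps 49.9 kJ/min. The optimal diet is the largest prefix of this list for which every included type satisfies E_i/h_i > R on the types above it.
Rate on top 1: 14.67. ground squirrels: 61.3 > 14.67 → include.
Rate on top 2: 31.86. carrion scraps: 49.9 > 31.86 → include.
Optimal diet: roots, ground squirrels, carrion scraps — 3 of 3 types.

3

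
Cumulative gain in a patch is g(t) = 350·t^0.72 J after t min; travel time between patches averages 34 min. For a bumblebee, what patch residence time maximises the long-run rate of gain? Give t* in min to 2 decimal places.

87.43 min

By the marginal value theorem, leave when the instantaneous gain rate g'(t) equals the habitat-wide average g(t)/(T + t).
g'(t) = 0.72·350·t^-0.28. Setting 0.72·350·t^-0.28 = 350·t^0.72/(34+t) gives 0.72(34+t) = t, so 0.28·t = 0.72×34.
t* = 0.72×34/0.28 = 87.43 min.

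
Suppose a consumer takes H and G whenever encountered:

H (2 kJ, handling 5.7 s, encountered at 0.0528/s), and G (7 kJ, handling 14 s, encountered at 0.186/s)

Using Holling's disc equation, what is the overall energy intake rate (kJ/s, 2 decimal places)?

0.36 kJ/s

Energy encountered per unit search time: 0.0528×2 + 0.186×7 = 1.408 kJ/s.
Handling time per unit search time: 0.0528×5.7 + 0.186×14 = 2.905.
Rate = 1.408/(1 + 2.905) = 0.3605 kJ/s.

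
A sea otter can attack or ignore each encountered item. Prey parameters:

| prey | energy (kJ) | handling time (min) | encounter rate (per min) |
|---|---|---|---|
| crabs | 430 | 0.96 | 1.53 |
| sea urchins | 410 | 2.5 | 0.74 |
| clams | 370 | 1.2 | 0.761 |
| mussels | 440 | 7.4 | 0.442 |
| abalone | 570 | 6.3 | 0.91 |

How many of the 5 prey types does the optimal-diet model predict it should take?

E/h in descending order: crabs 448, clams 308, sea urchins 164, abalone 90.5, mussels 59.5 kJ/min. The optimal diet is the largest prefix of this list for which every included type satisfies E_i/h_i > R on the types above it.
Rate on top 1: 266.5. clams: 308 > 266.5 → include.
Rate on top 2: 277.8. sea urchins: 164 < 277.8 → exclude; stop.
Optimal diet: crabs, clams — 2 of 5 types.

2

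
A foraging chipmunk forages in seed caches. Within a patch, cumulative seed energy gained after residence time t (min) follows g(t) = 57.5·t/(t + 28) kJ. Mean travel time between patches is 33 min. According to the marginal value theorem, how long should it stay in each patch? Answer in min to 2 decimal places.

30.40 min

Maximise g(t)/(T+t): set derivative to zero → g'(t)(T+t) = g(t).
g'(t) = 57.5·28/(t + 28)². Setting 57.5·28/(t+28)² = 57.5t/[(t+28)(33+t)] gives 28(33+t) = t(t+28), so t² = 28×33 = 924.
t* = √924 = 30.4 min.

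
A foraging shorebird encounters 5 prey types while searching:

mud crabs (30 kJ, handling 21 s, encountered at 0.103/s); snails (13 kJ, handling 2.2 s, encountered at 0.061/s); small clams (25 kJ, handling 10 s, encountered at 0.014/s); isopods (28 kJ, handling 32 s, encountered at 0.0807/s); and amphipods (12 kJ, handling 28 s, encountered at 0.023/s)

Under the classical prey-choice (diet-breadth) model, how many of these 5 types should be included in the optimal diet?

Profitabilities (E/h, kJ/s): snails 5.91, small clams 2.5, mud crabs 1.43, isopods 0.875, amphipods 0.429. Add prey in this order while the next type's profitability exceeds the intake rate on those already taken.
Rate on top 1: 0.6992. small clams: 2.5 > 0.6992 → include.
Rate on top 2: 0.897. mud crabs: 1.43 > 0.897 → include.
Rate on top 3: 1.232. isopods: 0.875 < 1.232 → exclude; stop.
Optimal diet: snails, small clams, mud crabs — 3 of 5 types.

3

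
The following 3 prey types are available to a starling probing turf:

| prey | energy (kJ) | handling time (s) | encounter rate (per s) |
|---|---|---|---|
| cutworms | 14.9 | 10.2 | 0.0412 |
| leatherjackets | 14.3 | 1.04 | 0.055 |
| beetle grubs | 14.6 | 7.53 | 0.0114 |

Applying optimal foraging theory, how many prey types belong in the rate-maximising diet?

Profitabilities (E/h, kJ/s): leatherjackets 13.8, beetle grubs 1.94, cutworms 1.46. Add prey in this order while the next type's profitability exceeds the intake rate on those already taken.
Rate on top 1: 0.7439. beetle grubs: 1.94 > 0.7439 → include.
Rate on top 2: 0.8337. cutworms: 1.46 > 0.8337 → include.
Optimal diet: leatherjackets, beetle grubs, cutworms — 3 of 3 types.

3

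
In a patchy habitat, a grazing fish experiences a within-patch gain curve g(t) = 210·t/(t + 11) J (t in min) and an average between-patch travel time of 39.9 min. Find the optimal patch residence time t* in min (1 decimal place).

Optimal t* satisfies g'(t*) = g(t*)/(T + t*).
g'(t) = 210·11/(t + 11)². Setting 210·11/(t+11)² = 210t/[(t+11)(39.9+t)] gives 11(39.9+t) = t(t+11), so t² = 11×39.9 = 438.9.
t* = √438.9 = 20.95 min.

20.9 min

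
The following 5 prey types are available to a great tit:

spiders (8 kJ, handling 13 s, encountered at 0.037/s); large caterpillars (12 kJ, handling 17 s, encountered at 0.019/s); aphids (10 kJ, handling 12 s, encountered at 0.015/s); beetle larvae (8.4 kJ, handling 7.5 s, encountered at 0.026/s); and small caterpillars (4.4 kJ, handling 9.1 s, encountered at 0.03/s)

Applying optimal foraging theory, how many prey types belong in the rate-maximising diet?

5

E/h in descending order: beetle larvae 1.12, aphids 0.833, large caterpillars 0.706, spiders 0.615, small caterpillars 0.484 kJ/s. The optimal diet is the largest prefix of this list for which every included type satisfies E_i/h_i > R on the types above it.
Rate on top 1: 0.1828. aphids: 0.833 > 0.1828 → include.
Rate on top 2: 0.2679. large caterpillars: 0.706 > 0.2679 → include.
Rate on top 3: 0.3512. spiders: 0.615 > 0.3512 → include.
Rate on top 4: 0.4095. small caterpillars: 0.484 > 0.4095 → include.
Optimal diet: beetle larvae, aphids, large caterpillars, spiders, small caterpillars — 5 of 5 types.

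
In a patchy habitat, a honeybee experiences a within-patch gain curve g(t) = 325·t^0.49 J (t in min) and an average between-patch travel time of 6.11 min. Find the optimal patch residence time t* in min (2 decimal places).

5.87 min

By the marginal value theorem, leave when the instantaneous gain rate g'(t) equals the habitat-wide average g(t)/(T + t).
g'(t) = 0.49·325·t^-0.51. Setting 0.49·325·t^-0.51 = 325·t^0.49/(6.11+t) gives 0.49(6.11+t) = t, so 0.51·t = 0.49×6.11.
t* = 0.49×6.11/0.51 = 5.87 min.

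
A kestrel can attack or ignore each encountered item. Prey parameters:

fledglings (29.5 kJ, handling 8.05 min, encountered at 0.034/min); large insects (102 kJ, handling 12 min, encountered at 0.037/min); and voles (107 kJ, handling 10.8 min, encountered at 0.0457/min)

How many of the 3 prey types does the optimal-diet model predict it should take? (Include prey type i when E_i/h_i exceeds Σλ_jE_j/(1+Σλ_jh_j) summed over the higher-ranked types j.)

Profitabilities (E/h, kJ/min): voles 9.91, large insects 8.5, fledglings 3.66. Add prey in this order while the next type's profitability exceeds the intake rate on those already taken.
Rate on top 1: 3.274. large insects: 8.5 > 3.274 → include.
Rate on top 2: 4.472. fledglings: 3.66 < 4.472 → exclude; stop.
Optimal diet: voles, large insects — 2 of 3 types.

2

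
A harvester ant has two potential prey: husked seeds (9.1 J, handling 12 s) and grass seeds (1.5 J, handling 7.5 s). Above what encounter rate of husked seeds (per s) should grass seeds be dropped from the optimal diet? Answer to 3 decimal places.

0.030 per s

Drop grass seeds once their profitability E₂/h₂ falls below the rate achievable on husked seeds alone: E₂/h₂ = λE₁/(1 + λh₁).
Solve for λ: λE₁h₂ = E₂(1 + λh₁) → λ(E₁h₂ − E₂h₁) = E₂ → λ = E₂/(E₁h₂ − E₂h₁).
λ = 1.5/(9.1×7.5 − 1.5×12) = 1.5/50.25 = 0.02985 per s.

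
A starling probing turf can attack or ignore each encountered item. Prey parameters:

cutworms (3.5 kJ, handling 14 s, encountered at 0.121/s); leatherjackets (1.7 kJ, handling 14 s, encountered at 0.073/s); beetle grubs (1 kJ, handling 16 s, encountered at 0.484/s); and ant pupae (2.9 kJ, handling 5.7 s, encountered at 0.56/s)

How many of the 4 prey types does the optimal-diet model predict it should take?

1

E/h in descending order: ant pupae 0.509, cutworms 0.25, leatherjackets 0.121, beetle grubs 0.0625 kJ/s. The optimal diet is the largest prefix of this list for which every included type satisfies E_i/h_i > R on the types above it.
Rate on top 1: 0.3874. cutworms: 0.25 < 0.3874 → exclude; stop.
Optimal diet: ant pupae — 1 of 4 types.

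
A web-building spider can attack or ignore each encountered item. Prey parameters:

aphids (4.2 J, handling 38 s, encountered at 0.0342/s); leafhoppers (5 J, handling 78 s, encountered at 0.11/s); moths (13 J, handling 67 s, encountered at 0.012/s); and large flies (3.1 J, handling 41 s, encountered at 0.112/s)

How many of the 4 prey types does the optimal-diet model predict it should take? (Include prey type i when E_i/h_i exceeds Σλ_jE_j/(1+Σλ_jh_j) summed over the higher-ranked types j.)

Rank by E/h (J/s): moths 0.194, aphids 0.111, large flies 0.0756, leafhoppers 0.0641. Include each in turn until the next type's E/h falls below the running intake rate.
Rate on top 1: 0.08647. aphids: 0.111 > 0.08647 → include.
Rate on top 2: 0.09655. large flies: 0.0756 < 0.09655 → exclude; stop.
Optimal diet: moths, aphids — 2 of 4 types.

2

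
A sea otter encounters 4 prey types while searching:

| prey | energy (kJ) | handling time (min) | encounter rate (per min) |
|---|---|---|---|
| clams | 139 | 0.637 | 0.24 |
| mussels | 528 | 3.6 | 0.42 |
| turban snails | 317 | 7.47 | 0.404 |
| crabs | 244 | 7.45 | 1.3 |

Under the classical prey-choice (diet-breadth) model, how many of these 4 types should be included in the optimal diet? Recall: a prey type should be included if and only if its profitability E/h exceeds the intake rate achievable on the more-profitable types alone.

2

Profitabilities (E/h, kJ/min): clams 218, mussels 147, turban snails 42.4, crabs 32.8. Add prey in this order while the next type's profitability exceeds the intake rate on those already taken.
Rate on top 1: 28.94. mussels: 147 > 28.94 → include.
Rate on top 2: 95.73. turban snails: 42.4 < 95.73 → exclude; stop.
Optimal diet: clams, mussels — 2 of 4 types.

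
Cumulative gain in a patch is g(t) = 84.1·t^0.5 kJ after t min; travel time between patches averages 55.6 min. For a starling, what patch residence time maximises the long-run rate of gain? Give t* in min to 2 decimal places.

55.60 min

Maximise g(t)/(T+t): set derivative to zero → g'(t)(T+t) = g(t).
g'(t) = 0.5·84.1·t^-0.5. Setting 0.5·84.1·t^-0.5 = 84.1·t^0.5/(55.6+t) gives 0.5(55.6+t) = t, so 0.50·t = 0.5×55.6.
t* = 0.5×55.6/0.50 = 55.6 min.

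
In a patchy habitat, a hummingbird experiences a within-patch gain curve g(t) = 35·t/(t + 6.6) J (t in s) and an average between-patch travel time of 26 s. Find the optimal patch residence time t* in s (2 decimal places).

Optimal t* satisfies g'(t*) = g(t*)/(T + t*).
g'(t) = 35·6.6/(t + 6.6)². Setting 35·6.6/(t+6.6)² = 35t/[(t+6.6)(26+t)] gives 6.6(26+t) = t(t+6.6), so t² = 6.6×26 = 171.6.
t* = √171.6 = 13.1 s.

13.10 s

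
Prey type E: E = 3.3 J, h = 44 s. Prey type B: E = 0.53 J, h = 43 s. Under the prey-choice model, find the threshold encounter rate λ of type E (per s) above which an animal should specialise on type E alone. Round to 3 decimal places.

0.004 per s

Drop type B once their profitability E₂/h₂ falls below the rate achievable on type E alone: E₂/h₂ = λE₁/(1 + λh₁).
Solve for λ: λE₁h₂ = E₂(1 + λh₁) → λ(E₁h₂ − E₂h₁) = E₂ → λ = E₂/(E₁h₂ − E₂h₁).
λ = 0.53/(3.3×43 − 0.53×44) = 0.53/118.6 = 0.00447 per s.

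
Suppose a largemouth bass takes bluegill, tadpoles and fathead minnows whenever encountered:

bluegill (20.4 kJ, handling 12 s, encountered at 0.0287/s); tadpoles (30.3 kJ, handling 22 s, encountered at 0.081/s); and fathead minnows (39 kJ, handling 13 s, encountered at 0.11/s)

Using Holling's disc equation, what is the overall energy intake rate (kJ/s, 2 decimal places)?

R = Σλ_iE_i / (1 + Σλ_ih_i)
Numerator: 0.0287×20.4 + 0.081×30.3 + 0.11×39 = 7.33
Denominator: 1 + 0.0287×12 + 0.081×22 + 0.11×13 = 4.556
R = 7.33/4.556 = 1.609 kJ/s

1.61 kJ/s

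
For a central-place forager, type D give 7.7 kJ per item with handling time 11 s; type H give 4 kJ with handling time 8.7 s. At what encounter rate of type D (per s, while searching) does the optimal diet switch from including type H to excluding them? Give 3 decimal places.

At the threshold, the rate on type D alone equals the profitability of type H: λ·7.7/(1 + λ·11) = 4/8.7 = 0.4598.
Rearranging, λ(7.7 − 0.4598×11) = 0.4598, so λ = 0.4598/2.643 = 0.174 per s.

0.174 per s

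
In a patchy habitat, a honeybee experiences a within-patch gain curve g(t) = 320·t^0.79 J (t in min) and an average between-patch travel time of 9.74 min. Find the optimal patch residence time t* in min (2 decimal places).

Optimal t* satisfies g'(t*) = g(t*)/(T + t*).
g'(t) = 0.79·320·t^-0.21. Setting 0.79·320·t^-0.21 = 320·t^0.79/(9.74+t) gives 0.79(9.74+t) = t, so 0.21·t = 0.79×9.74.
t* = 0.79×9.74/0.21 = 36.64 min.

36.64 min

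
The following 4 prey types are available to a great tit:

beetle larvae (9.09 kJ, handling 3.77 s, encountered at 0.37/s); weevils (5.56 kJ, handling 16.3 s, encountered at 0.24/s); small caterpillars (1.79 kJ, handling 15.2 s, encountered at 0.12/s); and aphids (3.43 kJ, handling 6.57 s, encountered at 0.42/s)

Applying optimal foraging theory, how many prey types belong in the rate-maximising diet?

1

E/h in descending order: beetle larvae 2.41, aphids 0.522, weevils 0.341, small caterpillars 0.118 kJ/s. The optimal diet is the largest prefix of this list for which every included type satisfies E_i/h_i > R on the types above it.
Rate on top 1: 1.404. aphids: 0.522 < 1.404 → exclude; stop.
Optimal diet: beetle larvae — 1 of 4 types.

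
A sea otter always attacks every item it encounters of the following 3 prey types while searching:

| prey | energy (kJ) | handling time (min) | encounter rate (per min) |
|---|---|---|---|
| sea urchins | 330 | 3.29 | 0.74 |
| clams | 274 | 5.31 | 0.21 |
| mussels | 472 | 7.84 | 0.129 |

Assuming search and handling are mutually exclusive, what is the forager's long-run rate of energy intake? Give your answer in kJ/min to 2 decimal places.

65.21 kJ/min

R = Σλ_iE_i / (1 + Σλ_ih_i)
Numerator: 0.74×330 + 0.21×274 + 0.129×472 = 362.6
Denominator: 1 + 0.74×3.29 + 0.21×5.31 + 0.129×7.84 = 5.561
R = 362.6/5.561 = 65.21 kJ/min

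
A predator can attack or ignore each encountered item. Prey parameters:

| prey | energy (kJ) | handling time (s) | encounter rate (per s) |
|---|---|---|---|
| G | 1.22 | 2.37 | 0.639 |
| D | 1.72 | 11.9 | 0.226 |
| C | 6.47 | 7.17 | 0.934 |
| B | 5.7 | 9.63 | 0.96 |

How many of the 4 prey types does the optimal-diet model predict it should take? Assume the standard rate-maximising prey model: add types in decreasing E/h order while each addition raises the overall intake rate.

1

Rank by E/h (kJ/s): C 0.902, B 0.592, G 0.515, D 0.145. Include each in turn until the next type's E/h falls below the running intake rate.
Rate on top 1: 0.7851. B: 0.592 < 0.7851 → exclude; stop.
Optimal diet: C — 1 of 4 types.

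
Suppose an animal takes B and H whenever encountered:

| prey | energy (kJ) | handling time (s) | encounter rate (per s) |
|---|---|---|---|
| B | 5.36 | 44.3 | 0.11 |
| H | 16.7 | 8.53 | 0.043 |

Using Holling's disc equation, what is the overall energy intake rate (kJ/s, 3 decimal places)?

0.210 kJ/s

Energy encountered per unit search time: 0.11×5.36 + 0.043×16.7 = 1.308 kJ/s.
Handling time per unit search time: 0.11×44.3 + 0.043×8.53 = 5.24.
Rate = 1.308/(1 + 5.24) = 0.2096 kJ/s.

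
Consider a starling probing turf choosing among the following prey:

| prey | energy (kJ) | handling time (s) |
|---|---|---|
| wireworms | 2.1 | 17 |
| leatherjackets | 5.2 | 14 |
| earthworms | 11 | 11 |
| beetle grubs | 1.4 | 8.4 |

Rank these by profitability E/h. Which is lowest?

In descending order of E/h:
earthworms: 11/11 = 1 kJ/s
leatherjackets: 5.2/14 = 0.371 kJ/s
beetle grubs: 1.4/8.4 = 0.167 kJ/s
wireworms: 2.1/17 = 0.124 kJ/s

wireworms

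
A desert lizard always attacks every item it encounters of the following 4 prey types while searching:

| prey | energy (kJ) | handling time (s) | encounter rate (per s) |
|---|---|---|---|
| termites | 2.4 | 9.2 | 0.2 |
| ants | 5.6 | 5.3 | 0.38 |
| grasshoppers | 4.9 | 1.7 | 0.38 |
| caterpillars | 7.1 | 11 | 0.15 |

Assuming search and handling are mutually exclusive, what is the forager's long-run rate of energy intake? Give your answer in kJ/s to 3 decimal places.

R = (0.2×2.4 + 0.38×5.6 + 0.38×4.9 + 0.15×7.1) / (1 + 0.2×9.2 + 0.38×5.3 + 0.38×1.7 + 0.15×11) = 5.535/7.15 = 0.7741 kJ/s.

0.774 kJ/s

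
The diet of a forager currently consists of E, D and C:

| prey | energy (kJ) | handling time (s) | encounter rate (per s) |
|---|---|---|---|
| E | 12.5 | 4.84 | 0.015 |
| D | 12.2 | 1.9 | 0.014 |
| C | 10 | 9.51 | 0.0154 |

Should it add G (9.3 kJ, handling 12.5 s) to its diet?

Yes

Current rate: (0.015×12.5 + 0.014×12.2 + 0.0154×10)/(1 + 0.015×4.84 + 0.014×1.9 + 0.0154×9.51) = 0.4113 kJ/s.
G: E/h = 9.3/12.5 = 0.744 kJ/s.
0.744 > 0.4113, so adding G raises the average — include it.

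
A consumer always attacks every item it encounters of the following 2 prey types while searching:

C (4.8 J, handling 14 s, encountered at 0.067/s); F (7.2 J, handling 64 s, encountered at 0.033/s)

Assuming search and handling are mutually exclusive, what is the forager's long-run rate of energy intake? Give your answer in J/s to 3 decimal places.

Energy encountered per unit search time: 0.067×4.8 + 0.033×7.2 = 0.5592 J/s.
Handling time per unit search time: 0.067×14 + 0.033×64 = 3.05.
Rate = 0.5592/(1 + 3.05) = 0.1381 J/s.

0.138 J/s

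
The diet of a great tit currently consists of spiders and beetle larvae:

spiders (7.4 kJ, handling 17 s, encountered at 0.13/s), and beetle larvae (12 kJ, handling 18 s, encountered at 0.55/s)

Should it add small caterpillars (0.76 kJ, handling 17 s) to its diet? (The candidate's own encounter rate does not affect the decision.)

No

On spiders and beetle larvae alone, R = ΣλE/(1+Σλh) = 7.562/13.11 = 0.5768 kJ/s.
Profitability of small caterpillars: 0.76/17 = 0.04471 kJ/s.
Since 0.04471 < R, time spent handling small caterpillars is better spent searching.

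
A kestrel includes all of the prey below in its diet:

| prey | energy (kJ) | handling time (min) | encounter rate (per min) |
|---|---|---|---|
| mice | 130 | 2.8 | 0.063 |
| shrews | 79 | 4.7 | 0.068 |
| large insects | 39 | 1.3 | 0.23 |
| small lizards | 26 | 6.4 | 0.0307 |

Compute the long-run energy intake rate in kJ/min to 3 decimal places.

R = Σλ_iE_i / (1 + Σλ_ih_i)
Numerator: 0.063×130 + 0.068×79 + 0.23×39 + 0.0307×26 = 23.33
Denominator: 1 + 0.063×2.8 + 0.068×4.7 + 0.23×1.3 + 0.0307×6.4 = 1.991
R = 23.33/1.991 = 11.72 kJ/min

11.715 kJ/min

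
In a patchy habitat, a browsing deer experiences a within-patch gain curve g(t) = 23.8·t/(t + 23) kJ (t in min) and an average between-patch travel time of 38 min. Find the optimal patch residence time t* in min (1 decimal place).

Maximise g(t)/(T+t): set derivative to zero → g'(t)(T+t) = g(t).
g'(t) = 23.8·23/(t + 23)². Setting 23.8·23/(t+23)² = 23.8t/[(t+23)(38+t)] gives 23(38+t) = t(t+23), so t² = 23×38 = 874.
t* = √874 = 29.56 min.

29.6 min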